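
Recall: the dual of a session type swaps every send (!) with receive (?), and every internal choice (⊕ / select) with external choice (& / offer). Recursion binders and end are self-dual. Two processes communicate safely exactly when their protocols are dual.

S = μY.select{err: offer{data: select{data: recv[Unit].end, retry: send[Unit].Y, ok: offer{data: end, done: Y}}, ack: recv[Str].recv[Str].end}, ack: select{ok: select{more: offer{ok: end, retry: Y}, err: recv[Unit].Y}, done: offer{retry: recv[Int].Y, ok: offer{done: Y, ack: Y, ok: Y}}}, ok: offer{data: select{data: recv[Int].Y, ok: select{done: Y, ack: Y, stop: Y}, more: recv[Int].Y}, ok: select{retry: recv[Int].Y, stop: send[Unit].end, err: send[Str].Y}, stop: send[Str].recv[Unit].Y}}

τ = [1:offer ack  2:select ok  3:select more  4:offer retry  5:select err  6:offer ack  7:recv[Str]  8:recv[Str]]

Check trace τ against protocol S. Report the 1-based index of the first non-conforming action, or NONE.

1

step 1: got offer ack, protocol expects select err or select ack or select ok  ✗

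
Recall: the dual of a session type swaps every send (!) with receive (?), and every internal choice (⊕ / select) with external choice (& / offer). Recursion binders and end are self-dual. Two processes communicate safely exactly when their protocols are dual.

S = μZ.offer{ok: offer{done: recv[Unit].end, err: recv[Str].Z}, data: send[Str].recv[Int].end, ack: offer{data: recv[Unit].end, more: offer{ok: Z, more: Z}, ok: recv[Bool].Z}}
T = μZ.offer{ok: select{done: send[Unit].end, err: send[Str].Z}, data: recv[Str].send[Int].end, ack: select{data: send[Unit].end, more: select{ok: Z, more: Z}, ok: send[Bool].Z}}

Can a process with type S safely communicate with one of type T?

NO

μZ | μZ  ✓ (binder kept)
  offer{ok,data,ack} | offer{ok,data,ack}  ✗ choice polarity not flipped — not dual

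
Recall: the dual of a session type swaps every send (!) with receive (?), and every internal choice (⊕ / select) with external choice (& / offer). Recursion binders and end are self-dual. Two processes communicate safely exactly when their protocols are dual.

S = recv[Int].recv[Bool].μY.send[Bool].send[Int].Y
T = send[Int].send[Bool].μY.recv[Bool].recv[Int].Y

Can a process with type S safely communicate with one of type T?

YES

recv[Int] vs send[Int]  match
  recv[Bool] vs send[Bool]  match
    μY vs μY  match (binder kept)
      send[Bool] vs recv[Bool]  match
        send[Int] vs recv[Int]  match
          Y vs Y  match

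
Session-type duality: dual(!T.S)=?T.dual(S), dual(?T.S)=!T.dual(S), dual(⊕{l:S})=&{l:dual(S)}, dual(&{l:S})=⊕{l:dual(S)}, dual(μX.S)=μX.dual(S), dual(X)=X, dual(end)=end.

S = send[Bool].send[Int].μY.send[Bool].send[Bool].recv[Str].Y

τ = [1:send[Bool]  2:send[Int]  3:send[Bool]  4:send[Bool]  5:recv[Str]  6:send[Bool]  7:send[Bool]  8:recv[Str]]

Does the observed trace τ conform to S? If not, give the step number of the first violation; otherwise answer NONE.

[1] send[Bool]  match  state: send[Int].μY.…
[2] send[Int]  match  state: μY.…
[3] send[Bool]  match  state: send[Bool].recv[Str].μY.…
[4] send[Bool]  match  state: recv[Str].μY.…
[5] recv[Str]  match  state: μY.…
[6] send[Bool]  match  state: send[Bool].recv[Str].μY.…
[7] send[Bool]  match  state: recv[Str].μY.…
[8] recv[Str]  match  state: μY.…
τ conforms to S (length 8)

NONE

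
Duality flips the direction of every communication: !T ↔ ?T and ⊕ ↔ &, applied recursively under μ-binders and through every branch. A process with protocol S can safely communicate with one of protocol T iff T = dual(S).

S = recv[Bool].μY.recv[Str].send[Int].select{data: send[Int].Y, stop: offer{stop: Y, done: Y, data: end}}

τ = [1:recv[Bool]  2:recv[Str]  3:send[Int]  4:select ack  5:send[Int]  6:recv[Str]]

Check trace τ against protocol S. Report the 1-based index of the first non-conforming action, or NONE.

4

@1 recv[Bool]  ✓  cont: μY.…
@2 recv[Str]  ✓  cont: send[Int].select{data: send[Int].μY.…, stop: offer{stop: μY.…, done: μY.…, data: end}}
@3 send[Int]  ✓  cont: select{data: send[Int].μY.…, stop: offer{stop: μY.…, done: μY.…, data: end}}
@4 got select ack, protocol expects select data or select stop  ✗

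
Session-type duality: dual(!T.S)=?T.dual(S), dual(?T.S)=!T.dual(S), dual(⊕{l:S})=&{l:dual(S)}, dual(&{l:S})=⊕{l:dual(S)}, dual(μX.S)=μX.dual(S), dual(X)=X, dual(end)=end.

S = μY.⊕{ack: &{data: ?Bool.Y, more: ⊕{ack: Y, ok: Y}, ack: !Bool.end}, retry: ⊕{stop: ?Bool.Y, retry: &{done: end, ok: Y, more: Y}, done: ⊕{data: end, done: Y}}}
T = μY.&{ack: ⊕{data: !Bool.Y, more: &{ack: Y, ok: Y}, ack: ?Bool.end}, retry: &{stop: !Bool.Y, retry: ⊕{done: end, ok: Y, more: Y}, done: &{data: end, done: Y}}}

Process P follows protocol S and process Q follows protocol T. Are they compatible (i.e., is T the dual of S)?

μY ‖ μY  ok (rec unchanged)
  ⊕{ack,retry} ‖ &{ack,retry}  ok label sets agree
    [ack]
      &{data,more,ack} ‖ ⊕{data,more,ack}  ok label sets agree
        [data]
          ?Bool ‖ !Bool  ok
            Y ‖ Y  ok
        [more]
          ⊕{ack,ok} ‖ &{ack,ok}  ok label sets agree
            [ack]
              Y ‖ Y  ok
            [ok]
              Y ‖ Y  ok
        [ack]
          !Bool ‖ ?Bool  ok
            end ‖ end  ok
    [retry]
      ⊕{stop,retry,done} ‖ &{stop,retry,done}  ok label sets agree
        [stop]
          ?Bool ‖ !Bool  ok
            Y ‖ Y  ok
        [retry]
          &{done,ok,more} ‖ ⊕{done,ok,more}  ok label sets agree
            [done]
              end ‖ end  ok
            [ok]
              Y ‖ Y  ok
            [more]
              Y ‖ Y  ok
        [done]
          ⊕{data,done} ‖ &{data,done}  ok label sets agree
            [data]
              end ‖ end  ok
            [done]
              Y ‖ Y  ok

YES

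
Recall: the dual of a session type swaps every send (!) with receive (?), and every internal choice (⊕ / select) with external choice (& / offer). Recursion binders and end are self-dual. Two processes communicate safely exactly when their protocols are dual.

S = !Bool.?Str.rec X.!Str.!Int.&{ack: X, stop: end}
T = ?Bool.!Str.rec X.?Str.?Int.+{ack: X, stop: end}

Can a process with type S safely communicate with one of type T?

YES

!Bool vs ?Bool  match
  ?Str vs !Str  match
    rec X vs rec X  match (rec unchanged)
      !Str vs ?Str  match
        !Int vs ?Int  match
          &{ack,stop} vs +{ack,stop}  match labels match
            • ack:
              X vs X  match
            • stop:
              end vs end  match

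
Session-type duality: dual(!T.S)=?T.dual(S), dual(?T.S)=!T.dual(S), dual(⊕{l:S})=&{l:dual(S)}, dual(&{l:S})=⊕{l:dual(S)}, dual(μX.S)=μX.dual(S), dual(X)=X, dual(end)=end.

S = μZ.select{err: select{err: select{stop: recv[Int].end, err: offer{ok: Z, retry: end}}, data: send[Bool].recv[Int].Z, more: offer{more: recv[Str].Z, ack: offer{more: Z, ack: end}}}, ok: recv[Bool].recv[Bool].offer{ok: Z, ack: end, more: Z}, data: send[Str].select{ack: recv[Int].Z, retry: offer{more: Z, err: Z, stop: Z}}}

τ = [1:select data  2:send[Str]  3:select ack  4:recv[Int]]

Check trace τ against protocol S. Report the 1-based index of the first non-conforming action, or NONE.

[1] select data  ok  state: send[Str].select{ack: recv[Int].μZ.…, retry: offer{more: μZ.…, err: μZ.…, stop: μZ.…}}
[2] send[Str]  ok  state: select{ack: recv[Int].μZ.…, retry: offer{more: μZ.…, err: μZ.…, stop: μZ.…}}
[3] select ack  ok  state: recv[Int].μZ.…
[4] recv[Int]  ok  state: μZ.…
τ conforms to S (length 4)

NONE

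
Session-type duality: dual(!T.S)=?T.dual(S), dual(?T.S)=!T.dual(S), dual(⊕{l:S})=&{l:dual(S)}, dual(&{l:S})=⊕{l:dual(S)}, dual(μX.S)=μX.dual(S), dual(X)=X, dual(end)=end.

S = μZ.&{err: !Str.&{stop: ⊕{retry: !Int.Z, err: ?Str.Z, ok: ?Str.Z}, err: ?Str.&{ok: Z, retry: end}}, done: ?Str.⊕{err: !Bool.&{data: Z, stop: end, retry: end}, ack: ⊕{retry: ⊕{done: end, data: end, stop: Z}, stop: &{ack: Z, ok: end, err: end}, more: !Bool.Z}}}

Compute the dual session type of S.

μZ.⊕{err: ?Str.⊕{stop: &{retry: ?Int.Z, err: !Str.Z, ok: !Str.Z}, err: !Str.⊕{ok: Z, retry: end}}, done: !Str.&{err: ?Bool.⊕{data: Z, stop: end, retry: end}, ack: &{retry: &{done: end, data: end, stop: Z}, stop: ⊕{ack: Z, ok: end, err: end}, more: ?Bool.Z}}}

μZ → μZ  (binder kept)
  &{err,done} → ⊕{err,done}  (&→⊕)
    • err:
      !Str → ?Str
        &{stop,err} → ⊕{stop,err}  (&→⊕)
          • stop:
            ⊕{retry,err,ok} → &{retry,err,ok}  (⊕→&)
              • retry:
                !Int → ?Int
                  Z self-dual
              • err:
                ?Str → !Str
                  Z self-dual
              • ok:
                ?Str → !Str
                  Z self-dual
          • err:
            ?Str → !Str
              &{ok,retry} → ⊕{ok,retry}  (&→⊕)
                • ok:
                  Z self-dual
                • retry:
                  end self-dual
    • done:
      ?Str → !Str
        ⊕{err,ack} → &{err,ack}  (⊕→&)
          • err:
            !Bool → ?Bool
              &{data,stop,retry} → ⊕{data,stop,retry}  (&→⊕)
                • data:
                  Z self-dual
                • stop:
                  end self-dual
                • retry:
                  end self-dual
          • ack:
            ⊕{retry,stop,more} → &{retry,stop,more}  (⊕→&)
              • retry:
                ⊕{done,data,stop} → &{done,data,stop}  (⊕→&)
                  • done:
                    end self-dual
                  • data:
                    end self-dual
                  • stop:
                    Z self-dual
              • stop:
                &{ack,ok,err} → ⊕{ack,ok,err}  (&→⊕)
                  • ack:
                    Z self-dual
                  • ok:
                    end self-dual
                  • err:
                    end self-dual
              • more:
                !Bool → ?Bool
                  Z self-dual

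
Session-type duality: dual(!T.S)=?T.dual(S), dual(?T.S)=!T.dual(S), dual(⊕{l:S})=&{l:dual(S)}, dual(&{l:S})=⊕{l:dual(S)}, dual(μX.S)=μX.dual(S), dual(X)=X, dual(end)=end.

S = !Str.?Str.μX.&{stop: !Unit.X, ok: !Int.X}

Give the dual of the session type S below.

!Str = ?Str
  ?Str = !Str
    μX = μX  (rec unchanged)
      &{stop,ok} = ⊕{stop,ok}  (external→internal)
        • stop:
          !Unit = ?Unit
            X self-dual
        • ok:
          !Int = ?Int
            X self-dual

?Str.!Str.μX.⊕{stop: ?Unit.X, ok: ?Int.X}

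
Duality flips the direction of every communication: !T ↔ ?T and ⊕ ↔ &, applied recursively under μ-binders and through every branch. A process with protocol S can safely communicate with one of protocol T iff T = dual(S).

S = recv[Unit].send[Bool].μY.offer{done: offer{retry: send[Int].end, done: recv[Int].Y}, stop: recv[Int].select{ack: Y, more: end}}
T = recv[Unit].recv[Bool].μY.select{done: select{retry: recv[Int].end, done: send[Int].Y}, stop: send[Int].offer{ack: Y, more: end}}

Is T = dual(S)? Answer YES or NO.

recv[Unit] ‖ recv[Unit]  ✗ same direction on both sides — not dual

NO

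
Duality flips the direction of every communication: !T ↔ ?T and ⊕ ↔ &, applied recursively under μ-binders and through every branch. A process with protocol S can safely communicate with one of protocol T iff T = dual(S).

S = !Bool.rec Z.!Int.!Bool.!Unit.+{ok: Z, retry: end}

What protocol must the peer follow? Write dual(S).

!Bool ↦ ?Bool
  rec Z ↦ rec Z  (binder kept)
    !Int ↦ ?Int
      !Bool ↦ ?Bool
        !Unit ↦ ?Unit
          +{ok,retry} ↦ &{ok,retry}  (internal→external)
            • ok:
              Z ↦ Z
            • retry:
              end ↦ end

?Bool.rec Z.?Int.?Bool.?Unit.&{ok: Z, retry: end}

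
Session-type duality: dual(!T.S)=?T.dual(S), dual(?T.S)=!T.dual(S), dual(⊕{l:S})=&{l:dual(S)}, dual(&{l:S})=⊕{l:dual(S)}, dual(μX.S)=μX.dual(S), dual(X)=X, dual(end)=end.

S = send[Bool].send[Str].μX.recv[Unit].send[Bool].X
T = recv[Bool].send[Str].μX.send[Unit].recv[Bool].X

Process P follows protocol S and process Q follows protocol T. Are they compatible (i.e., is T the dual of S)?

NO

send[Bool] vs recv[Bool]  ok
  send[Str] vs send[Str]  ✗ same direction on both sides — not dual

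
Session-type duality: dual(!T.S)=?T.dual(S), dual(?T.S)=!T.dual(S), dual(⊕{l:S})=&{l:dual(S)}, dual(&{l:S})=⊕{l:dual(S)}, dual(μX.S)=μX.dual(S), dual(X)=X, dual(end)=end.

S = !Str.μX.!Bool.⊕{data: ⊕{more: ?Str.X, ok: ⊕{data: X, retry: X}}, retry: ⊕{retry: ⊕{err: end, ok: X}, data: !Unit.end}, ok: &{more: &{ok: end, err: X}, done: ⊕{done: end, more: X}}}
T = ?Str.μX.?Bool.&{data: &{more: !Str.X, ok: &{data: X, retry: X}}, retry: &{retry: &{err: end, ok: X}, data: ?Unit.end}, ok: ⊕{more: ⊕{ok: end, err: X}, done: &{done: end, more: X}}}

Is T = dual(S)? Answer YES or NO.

YES

!Str | ?Str  match
  μX | μX  match (rec unchanged)
    !Bool | ?Bool  match
      ⊕{data,retry,ok} | &{data,retry,ok}  match labels match
        [data]
          ⊕{more,ok} | &{more,ok}  match labels match
            [more]
              ?Str | !Str  match
                X | X  match
            [ok]
              ⊕{data,retry} | &{data,retry}  match labels match
                [data]
                  X | X  match
                [retry]
                  X | X  match
        [retry]
          ⊕{retry,data} | &{retry,data}  match labels match
            [retry]
              ⊕{err,ok} | &{err,ok}  match labels match
                [err]
                  end | end  match
                [ok]
                  X | X  match
            [data]
              !Unit | ?Unit  match
                end | end  match
        [ok]
          &{more,done} | ⊕{more,done}  match labels match
            [more]
              &{ok,err} | ⊕{ok,err}  match labels match
                [ok]
                  end | end  match
                [err]
                  X | X  match
            [done]
              ⊕{done,more} | &{done,more}  match labels match
                [done]
                  end | end  match
                [more]
                  X | X  match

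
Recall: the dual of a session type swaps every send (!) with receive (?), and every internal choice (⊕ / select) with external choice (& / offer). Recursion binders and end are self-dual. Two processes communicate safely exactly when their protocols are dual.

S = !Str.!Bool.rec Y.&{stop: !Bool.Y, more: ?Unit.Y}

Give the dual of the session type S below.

?Str.?Bool.rec Y.+{stop: ?Bool.Y, more: !Unit.Y}

!Str = ?Str
  !Bool = ?Bool
    rec Y = rec Y  (rec unchanged)
      &{stop,more} = +{stop,more}  (&→⊕)
        • stop:
          !Bool = ?Bool
            dual(Y) = Y
        • more:
          ?Unit = !Unit
            dual(Y) = Y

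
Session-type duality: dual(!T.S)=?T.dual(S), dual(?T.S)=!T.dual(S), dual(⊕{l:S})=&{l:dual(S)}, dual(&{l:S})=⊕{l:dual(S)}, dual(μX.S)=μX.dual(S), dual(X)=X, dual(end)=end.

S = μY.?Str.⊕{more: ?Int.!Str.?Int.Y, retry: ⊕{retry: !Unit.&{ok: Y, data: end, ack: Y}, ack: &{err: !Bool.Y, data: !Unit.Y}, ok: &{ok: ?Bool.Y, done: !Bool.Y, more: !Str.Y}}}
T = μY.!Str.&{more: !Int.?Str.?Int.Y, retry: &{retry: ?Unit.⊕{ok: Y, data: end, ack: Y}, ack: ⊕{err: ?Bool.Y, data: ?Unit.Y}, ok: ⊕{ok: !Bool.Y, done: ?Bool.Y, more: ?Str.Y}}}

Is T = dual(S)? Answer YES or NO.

NO

μY | μY  ok (binder kept)
  ?Str | !Str  ok
    ⊕{more,retry} | &{more,retry}  ok labels match
      case more:
        ?Int | !Int  ok
          !Str | ?Str  ok
            ?Int | ?Int  ✗ same direction on both sides — not dual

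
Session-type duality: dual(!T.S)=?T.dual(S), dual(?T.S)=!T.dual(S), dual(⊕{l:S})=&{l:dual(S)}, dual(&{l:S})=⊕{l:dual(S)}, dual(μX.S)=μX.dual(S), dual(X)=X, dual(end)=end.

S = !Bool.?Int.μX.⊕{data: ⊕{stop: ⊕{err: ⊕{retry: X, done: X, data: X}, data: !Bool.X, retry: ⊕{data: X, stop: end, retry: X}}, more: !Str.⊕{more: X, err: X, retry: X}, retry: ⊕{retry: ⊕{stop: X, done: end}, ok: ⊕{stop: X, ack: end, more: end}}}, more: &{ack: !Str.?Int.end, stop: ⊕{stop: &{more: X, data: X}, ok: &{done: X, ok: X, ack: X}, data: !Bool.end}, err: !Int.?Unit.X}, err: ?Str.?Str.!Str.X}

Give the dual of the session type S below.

?Bool.!Int.μX.&{data: &{stop: &{err: &{retry: X, done: X, data: X}, data: ?Bool.X, retry: &{data: X, stop: end, retry: X}}, more: ?Str.&{more: X, err: X, retry: X}, retry: &{retry: &{stop: X, done: end}, ok: &{stop: X, ack: end, more: end}}}, more: ⊕{ack: ?Str.!Int.end, stop: &{stop: ⊕{more: X, data: X}, ok: ⊕{done: X, ok: X, ack: X}, data: ?Bool.end}, err: ?Int.!Unit.X}, err: !Str.!Str.?Str.X}

!Bool = ?Bool
  ?Int = !Int
    μX = μX  (rec unchanged)
      ⊕{data,more,err} = &{data,more,err}  (select→offer)
        [data]
          ⊕{stop,more,retry} = &{stop,more,retry}  (select→offer)
            [stop]
              ⊕{err,data,retry} = &{err,data,retry}  (select→offer)
                [err]
                  ⊕{retry,done,data} = &{retry,done,data}  (select→offer)
                    [retry]
                      X ↦ X
                    [done]
                      X ↦ X
                    [data]
                      X ↦ X
                [data]
                  !Bool = ?Bool
                    X ↦ X
                [retry]
                  ⊕{data,stop,retry} = &{data,stop,retry}  (select→offer)
                    [data]
                      X ↦ X
                    [stop]
                      end ↦ end
                    [retry]
                      X ↦ X
            [more]
              !Str = ?Str
                ⊕{more,err,retry} = &{more,err,retry}  (select→offer)
                  [more]
                    X ↦ X
                  [err]
                    X ↦ X
                  [retry]
                    X ↦ X
            [retry]
              ⊕{retry,ok} = &{retry,ok}  (select→offer)
                [retry]
                  ⊕{stop,done} = &{stop,done}  (select→offer)
                    [stop]
                      X ↦ X
                    [done]
                      end ↦ end
                [ok]
                  ⊕{stop,ack,more} = &{stop,ack,more}  (select→offer)
                    [stop]
                      X ↦ X
                    [ack]
                      end ↦ end
                    [more]
                      end ↦ end
        [more]
          &{ack,stop,err} = ⊕{ack,stop,err}  (&→⊕)
            [ack]
              !Str = ?Str
                ?Int = !Int
                  end ↦ end
            [stop]
              ⊕{stop,ok,data} = &{stop,ok,data}  (select→offer)
                [stop]
                  &{more,data} = ⊕{more,data}  (&→⊕)
                    [more]
                      X ↦ X
                    [data]
                      X ↦ X
                [ok]
                  &{done,ok,ack} = ⊕{done,ok,ack}  (&→⊕)
                    [done]
                      X ↦ X
                    [ok]
                      X ↦ X
                    [ack]
                      X ↦ X
                [data]
                  !Bool = ?Bool
                    end ↦ end
            [err]
              !Int = ?Int
                ?Unit = !Unit
                  X ↦ X
        [err]
          ?Str = !Str
            ?Str = !Str
              !Str = ?Str
                X ↦ X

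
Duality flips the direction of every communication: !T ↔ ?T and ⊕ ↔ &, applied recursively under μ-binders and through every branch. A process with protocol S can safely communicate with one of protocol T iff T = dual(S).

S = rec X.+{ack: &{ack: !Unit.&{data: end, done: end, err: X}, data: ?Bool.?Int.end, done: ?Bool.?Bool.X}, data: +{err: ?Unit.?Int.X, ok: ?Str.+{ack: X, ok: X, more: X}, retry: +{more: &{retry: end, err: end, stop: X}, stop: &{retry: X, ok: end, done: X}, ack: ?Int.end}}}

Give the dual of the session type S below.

rec X → rec X  (binder kept)
  +{ack,data} → &{ack,data}  (select→offer)
    • ack:
      &{ack,data,done} → +{ack,data,done}  (&→⊕)
        • ack:
          !Unit → ?Unit
            &{data,done,err} → +{data,done,err}  (&→⊕)
              • data:
                end self-dual
              • done:
                end self-dual
              • err:
                X self-dual
        • data:
          ?Bool → !Bool
            ?Int → !Int
              end self-dual
        • done:
          ?Bool → !Bool
            ?Bool → !Bool
              X self-dual
    • data:
      +{err,ok,retry} → &{err,ok,retry}  (select→offer)
        • err:
          ?Unit → !Unit
            ?Int → !Int
              X self-dual
        • ok:
          ?Str → !Str
            +{ack,ok,more} → &{ack,ok,more}  (select→offer)
              • ack:
                X self-dual
              • ok:
                X self-dual
              • more:
                X self-dual
        • retry:
          +{more,stop,ack} → &{more,stop,ack}  (select→offer)
            • more:
              &{retry,err,stop} → +{retry,err,stop}  (&→⊕)
                • retry:
                  end self-dual
                • err:
                  end self-dual
                • stop:
                  X self-dual
            • stop:
              &{retry,ok,done} → +{retry,ok,done}  (&→⊕)
                • retry:
                  X self-dual
                • ok:
                  end self-dual
                • done:
                  X self-dual
            • ack:
              ?Int → !Int
                end self-dual

rec X.&{ack: +{ack: ?Unit.+{data: end, done: end, err: X}, data: !Bool.!Int.end, done: !Bool.!Bool.X}, data: &{err: !Unit.!Int.X, ok: !Str.&{ack: X, ok: X, more: X}, retry: &{more: +{retry: end, err: end, stop: X}, stop: +{retry: X, ok: end, done: X}, ack: !Int.end}}}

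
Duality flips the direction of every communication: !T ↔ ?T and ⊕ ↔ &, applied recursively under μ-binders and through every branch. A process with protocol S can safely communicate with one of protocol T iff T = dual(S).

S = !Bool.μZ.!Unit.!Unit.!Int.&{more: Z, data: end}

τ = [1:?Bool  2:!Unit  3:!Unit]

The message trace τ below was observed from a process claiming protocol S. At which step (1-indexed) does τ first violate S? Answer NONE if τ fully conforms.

[1] got ?Bool, protocol expects !Bool  ✗

1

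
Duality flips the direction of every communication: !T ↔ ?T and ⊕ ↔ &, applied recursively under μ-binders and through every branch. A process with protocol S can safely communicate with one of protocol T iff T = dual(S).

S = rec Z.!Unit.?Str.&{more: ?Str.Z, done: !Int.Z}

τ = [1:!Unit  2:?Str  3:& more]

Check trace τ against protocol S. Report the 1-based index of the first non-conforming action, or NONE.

@1 !Unit  match  state: ?Str.&{more: ?Str.rec Z.…, done: !Int.rec Z.…}
@2 ?Str  match  state: &{more: ?Str.rec Z.…, done: !Int.rec Z.…}
@3 & more  match  state: ?Str.rec Z.…
all 3 steps conform

NONE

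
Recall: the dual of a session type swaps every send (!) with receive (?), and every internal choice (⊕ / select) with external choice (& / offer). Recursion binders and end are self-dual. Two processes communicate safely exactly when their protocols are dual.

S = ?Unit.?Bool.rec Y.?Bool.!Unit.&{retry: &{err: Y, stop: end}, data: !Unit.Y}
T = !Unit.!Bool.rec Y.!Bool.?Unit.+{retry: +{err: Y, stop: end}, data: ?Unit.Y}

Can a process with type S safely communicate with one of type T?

YES

?Unit | !Unit  ok
  ?Bool | !Bool  ok
    rec Y | rec Y  ok (μ self-dual)
      ?Bool | !Bool  ok
        !Unit | ?Unit  ok
          &{retry,data} | +{retry,data}  ok label sets agree
            • retry:
              &{err,stop} | +{err,stop}  ok label sets agree
                • err:
                  Y | Y  ok
                • stop:
                  end | end  ok
            • data:
              !Unit | ?Unit  ok
                Y | Y  ok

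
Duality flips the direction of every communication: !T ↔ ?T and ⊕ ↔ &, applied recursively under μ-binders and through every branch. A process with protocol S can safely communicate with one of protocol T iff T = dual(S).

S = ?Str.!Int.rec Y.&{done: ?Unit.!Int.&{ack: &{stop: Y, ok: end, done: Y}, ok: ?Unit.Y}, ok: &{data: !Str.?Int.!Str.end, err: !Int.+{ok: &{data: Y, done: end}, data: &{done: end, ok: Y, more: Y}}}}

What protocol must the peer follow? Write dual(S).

?Str ↦ !Str
  !Int ↦ ?Int
    rec Y ↦ rec Y  (μ self-dual)
      &{done,ok} ↦ +{done,ok}  (external→internal)
        • done:
          ?Unit ↦ !Unit
            !Int ↦ ?Int
              &{ack,ok} ↦ +{ack,ok}  (external→internal)
                • ack:
                  &{stop,ok,done} ↦ +{stop,ok,done}  (external→internal)
                    • stop:
                      Y ↦ Y
                    • ok:
                      end ↦ end
                    • done:
                      Y ↦ Y
                • ok:
                  ?Unit ↦ !Unit
                    Y ↦ Y
        • ok:
          &{data,err} ↦ +{data,err}  (external→internal)
            • data:
              !Str ↦ ?Str
                ?Int ↦ !Int
                  !Str ↦ ?Str
                    end ↦ end
            • err:
              !Int ↦ ?Int
                +{ok,data} ↦ &{ok,data}  (internal→external)
                  • ok:
                    &{data,done} ↦ +{data,done}  (external→internal)
                      • data:
                        Y ↦ Y
                      • done:
                        end ↦ end
                  • data:
                    &{done,ok,more} ↦ +{done,ok,more}  (external→internal)
                      • done:
                        end ↦ end
                      • ok:
                        Y ↦ Y
                      • more:
                        Y ↦ Y

!Str.?Int.rec Y.+{done: !Unit.?Int.+{ack: +{stop: Y, ok: end, done: Y}, ok: !Unit.Y}, ok: +{data: ?Str.!Int.?Str.end, err: ?Int.&{ok: +{data: Y, done: end}, data: +{done: end, ok: Y, more: Y}}}}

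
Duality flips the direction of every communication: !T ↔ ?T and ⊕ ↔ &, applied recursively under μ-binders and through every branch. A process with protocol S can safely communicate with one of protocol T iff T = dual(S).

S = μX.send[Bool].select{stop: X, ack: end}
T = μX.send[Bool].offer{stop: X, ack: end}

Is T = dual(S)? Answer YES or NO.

NO

μX vs μX  match (binder kept)
  send[Bool] vs send[Bool]  ✗ same direction on both sides — not dual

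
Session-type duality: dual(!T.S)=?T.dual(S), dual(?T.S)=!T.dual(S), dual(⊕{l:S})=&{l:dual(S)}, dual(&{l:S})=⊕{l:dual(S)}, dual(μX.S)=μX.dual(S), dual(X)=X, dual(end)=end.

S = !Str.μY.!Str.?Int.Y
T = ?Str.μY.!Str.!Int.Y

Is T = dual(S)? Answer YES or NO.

NO

!Str ‖ ?Str  match
  μY ‖ μY  match (binder kept)
    !Str ‖ !Str  ✗ same direction on both sides — not dual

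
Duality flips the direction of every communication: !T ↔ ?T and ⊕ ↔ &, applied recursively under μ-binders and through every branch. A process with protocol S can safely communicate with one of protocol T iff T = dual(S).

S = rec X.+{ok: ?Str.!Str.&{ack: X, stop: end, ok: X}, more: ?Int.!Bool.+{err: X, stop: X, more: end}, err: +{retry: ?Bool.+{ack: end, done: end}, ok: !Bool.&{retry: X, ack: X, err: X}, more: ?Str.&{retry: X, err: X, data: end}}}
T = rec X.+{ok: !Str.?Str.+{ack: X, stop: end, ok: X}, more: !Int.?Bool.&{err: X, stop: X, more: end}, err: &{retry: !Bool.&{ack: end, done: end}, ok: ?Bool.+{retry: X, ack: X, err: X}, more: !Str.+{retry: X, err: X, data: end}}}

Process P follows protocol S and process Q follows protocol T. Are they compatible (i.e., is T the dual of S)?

rec X | rec X  ✓ (binder kept)
  +{ok,more,err} | +{ok,more,err}  ✗ choice polarity not flipped — not dual

NO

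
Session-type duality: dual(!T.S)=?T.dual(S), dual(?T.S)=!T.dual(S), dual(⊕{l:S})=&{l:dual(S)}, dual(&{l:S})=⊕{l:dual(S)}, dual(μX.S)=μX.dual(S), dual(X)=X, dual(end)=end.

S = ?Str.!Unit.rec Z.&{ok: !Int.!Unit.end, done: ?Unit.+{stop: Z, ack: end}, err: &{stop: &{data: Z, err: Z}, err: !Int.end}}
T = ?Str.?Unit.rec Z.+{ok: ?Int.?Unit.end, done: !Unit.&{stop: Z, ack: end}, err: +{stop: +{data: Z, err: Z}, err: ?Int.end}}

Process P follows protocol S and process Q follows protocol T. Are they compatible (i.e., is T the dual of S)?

NO

?Str ‖ ?Str  ✗ same direction on both sides — not dual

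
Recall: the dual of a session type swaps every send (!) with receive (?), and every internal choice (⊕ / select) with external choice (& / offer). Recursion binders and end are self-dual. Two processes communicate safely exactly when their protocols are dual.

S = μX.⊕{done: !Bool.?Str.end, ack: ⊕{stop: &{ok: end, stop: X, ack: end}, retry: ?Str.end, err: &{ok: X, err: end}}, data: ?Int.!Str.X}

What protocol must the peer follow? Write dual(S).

μX = μX  (rec unchanged)
  ⊕{done,ack,data} = &{done,ack,data}  (select→offer)
    [done]
      !Bool = ?Bool
        ?Str = !Str
          end self-dual
    [ack]
      ⊕{stop,retry,err} = &{stop,retry,err}  (select→offer)
        [stop]
          &{ok,stop,ack} = ⊕{ok,stop,ack}  (&→⊕)
            [ok]
              end self-dual
            [stop]
              X self-dual
            [ack]
              end self-dual
        [retry]
          ?Str = !Str
            end self-dual
        [err]
          &{ok,err} = ⊕{ok,err}  (&→⊕)
            [ok]
              X self-dual
            [err]
              end self-dual
    [data]
      ?Int = !Int
        !Str = ?Str
          X self-dual

μX.&{done: ?Bool.!Str.end, ack: &{stop: ⊕{ok: end, stop: X, ack: end}, retry: !Str.end, err: ⊕{ok: X, err: end}}, data: !Int.?Str.X}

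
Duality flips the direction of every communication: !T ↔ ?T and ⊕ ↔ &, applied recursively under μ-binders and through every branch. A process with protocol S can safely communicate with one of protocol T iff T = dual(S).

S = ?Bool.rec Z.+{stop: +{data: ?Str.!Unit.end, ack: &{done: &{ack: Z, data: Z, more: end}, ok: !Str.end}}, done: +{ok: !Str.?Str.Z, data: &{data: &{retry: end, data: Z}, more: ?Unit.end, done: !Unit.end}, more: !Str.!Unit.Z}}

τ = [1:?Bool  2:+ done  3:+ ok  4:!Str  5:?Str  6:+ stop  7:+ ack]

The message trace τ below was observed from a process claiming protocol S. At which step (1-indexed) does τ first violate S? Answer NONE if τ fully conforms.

NONE

[1] ?Bool  match  state: rec Z.…
[2] + done  match  state: +{ok: !Str.?Str.rec Z.…, data: &{data: &{retry: end, data: rec Z.…}, more: ?Unit.end, done: !Unit.end}, more: !Str.!Unit.rec Z.…}
[3] + ok  match  state: !Str.?Str.rec Z.…
[4] !Str  match  state: ?Str.rec Z.…
[5] ?Str  match  state: rec Z.…
[6] + stop  match  state: +{data: ?Str.!Unit.end, ack: &{done: &{ack: rec Z.…, data: rec Z.…, more: end}, ok: !Str.end}}
[7] + ack  match  state: &{done: &{ack: rec Z.…, data: rec Z.…, more: end}, ok: !Str.end}
all 7 steps conform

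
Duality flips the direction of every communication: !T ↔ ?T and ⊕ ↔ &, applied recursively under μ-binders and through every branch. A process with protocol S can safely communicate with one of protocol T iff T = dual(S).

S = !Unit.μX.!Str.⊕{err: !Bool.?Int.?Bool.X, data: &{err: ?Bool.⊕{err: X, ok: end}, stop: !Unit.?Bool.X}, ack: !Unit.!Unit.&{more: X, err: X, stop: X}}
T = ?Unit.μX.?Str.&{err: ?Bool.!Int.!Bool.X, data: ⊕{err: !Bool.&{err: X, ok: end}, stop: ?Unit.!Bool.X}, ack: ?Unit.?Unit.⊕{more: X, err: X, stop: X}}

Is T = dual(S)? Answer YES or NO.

!Unit | ?Unit  ok
  μX | μX  ok (rec unchanged)
    !Str | ?Str  ok
      ⊕{err,data,ack} | &{err,data,ack}  ok labels match
        case err:
          !Bool | ?Bool  ok
            ?Int | !Int  ok
              ?Bool | !Bool  ok
                X | X  ok
        case data:
          &{err,stop} | ⊕{err,stop}  ok labels match
            case err:
              ?Bool | !Bool  ok
                ⊕{err,ok} | &{err,ok}  ok labels match
                  case err:
                    X | X  ok
                  case ok:
                    end | end  ok
            case stop:
              !Unit | ?Unit  ok
                ?Bool | !Bool  ok
                  X | X  ok
        case ack:
          !Unit | ?Unit  ok
            !Unit | ?Unit  ok
              &{more,err,stop} | ⊕{more,err,stop}  ok labels match
                case more:
                  X | X  ok
                case err:
                  X | X  ok
                case stop:
                  X | X  ok

YES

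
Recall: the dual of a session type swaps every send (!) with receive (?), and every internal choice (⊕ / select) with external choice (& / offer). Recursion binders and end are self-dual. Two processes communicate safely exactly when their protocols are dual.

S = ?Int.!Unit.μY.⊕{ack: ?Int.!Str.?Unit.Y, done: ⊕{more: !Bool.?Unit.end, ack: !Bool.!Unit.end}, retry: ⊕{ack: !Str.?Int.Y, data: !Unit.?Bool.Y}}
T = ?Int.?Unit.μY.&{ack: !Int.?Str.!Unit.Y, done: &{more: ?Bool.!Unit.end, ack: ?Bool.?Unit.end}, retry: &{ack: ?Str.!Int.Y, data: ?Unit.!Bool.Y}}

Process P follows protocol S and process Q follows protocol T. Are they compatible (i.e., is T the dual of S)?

NO

?Int ‖ ?Int  ✗ same direction on both sides — not dual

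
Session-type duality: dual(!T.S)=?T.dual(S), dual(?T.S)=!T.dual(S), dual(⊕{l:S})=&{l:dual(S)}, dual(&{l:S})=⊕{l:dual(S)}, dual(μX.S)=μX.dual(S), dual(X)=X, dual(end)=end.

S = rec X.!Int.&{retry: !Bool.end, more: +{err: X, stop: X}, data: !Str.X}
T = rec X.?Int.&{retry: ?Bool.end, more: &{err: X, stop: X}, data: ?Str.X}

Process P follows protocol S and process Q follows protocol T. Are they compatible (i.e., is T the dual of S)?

rec X ‖ rec X  ok (rec unchanged)
  !Int ‖ ?Int  ok
    &{retry,more,data} ‖ &{retry,more,data}  ✗ choice polarity not flipped — not dual

NO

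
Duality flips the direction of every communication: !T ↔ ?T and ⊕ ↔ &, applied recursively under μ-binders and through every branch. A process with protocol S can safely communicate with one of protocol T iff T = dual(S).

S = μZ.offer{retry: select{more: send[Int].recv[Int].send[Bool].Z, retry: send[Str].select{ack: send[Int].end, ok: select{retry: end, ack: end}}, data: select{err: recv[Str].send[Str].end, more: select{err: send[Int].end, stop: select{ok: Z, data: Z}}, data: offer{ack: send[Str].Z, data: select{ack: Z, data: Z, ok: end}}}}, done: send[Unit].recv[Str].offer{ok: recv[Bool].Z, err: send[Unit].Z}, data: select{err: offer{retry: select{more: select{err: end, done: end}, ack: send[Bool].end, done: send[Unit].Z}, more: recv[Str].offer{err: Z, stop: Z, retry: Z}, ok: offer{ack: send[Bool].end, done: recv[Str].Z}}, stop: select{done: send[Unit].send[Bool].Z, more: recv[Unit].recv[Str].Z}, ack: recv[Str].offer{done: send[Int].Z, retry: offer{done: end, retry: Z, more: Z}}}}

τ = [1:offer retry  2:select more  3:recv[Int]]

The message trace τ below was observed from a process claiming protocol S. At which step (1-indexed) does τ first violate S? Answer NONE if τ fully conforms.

3

@1 offer retry  ok  state: select{more: send[Int].recv[Int].send[Bool].μZ.…, retry: send[Str].select{ack: send[Int].end, ok: select{retry: end, ack: end}}, data: select{err: recv[Str].send[Str].end, more: select{err: send[Int].end, stop: select{ok: μZ.…, data: μZ.…}}, data: offer{ack: send[Str].μZ.…, data: select{ack: μZ.…, data: μZ.…, ok: end}}}}
@2 select more  ok  state: send[Int].recv[Int].send[Bool].μZ.…
@3 got recv[Int], protocol expects send[Int]  ✗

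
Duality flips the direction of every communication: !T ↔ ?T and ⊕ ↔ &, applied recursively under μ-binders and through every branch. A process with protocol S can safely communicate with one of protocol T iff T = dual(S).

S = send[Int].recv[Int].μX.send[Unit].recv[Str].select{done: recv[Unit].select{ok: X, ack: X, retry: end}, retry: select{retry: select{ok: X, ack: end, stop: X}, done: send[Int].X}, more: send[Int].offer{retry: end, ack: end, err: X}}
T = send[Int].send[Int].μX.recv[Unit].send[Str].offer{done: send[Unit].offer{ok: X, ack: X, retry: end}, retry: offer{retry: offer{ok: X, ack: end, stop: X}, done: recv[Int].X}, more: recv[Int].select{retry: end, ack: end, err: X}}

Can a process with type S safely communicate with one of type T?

send[Int] | send[Int]  ✗ same direction on both sides — not dual

NO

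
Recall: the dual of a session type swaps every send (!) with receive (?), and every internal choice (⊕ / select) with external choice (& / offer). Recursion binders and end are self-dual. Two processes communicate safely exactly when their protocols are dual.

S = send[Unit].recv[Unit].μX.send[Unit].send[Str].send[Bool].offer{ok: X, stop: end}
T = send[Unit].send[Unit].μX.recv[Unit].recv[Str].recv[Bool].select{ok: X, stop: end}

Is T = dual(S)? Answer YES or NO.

NO

send[Unit] ‖ send[Unit]  ✗ same direction on both sides — not dual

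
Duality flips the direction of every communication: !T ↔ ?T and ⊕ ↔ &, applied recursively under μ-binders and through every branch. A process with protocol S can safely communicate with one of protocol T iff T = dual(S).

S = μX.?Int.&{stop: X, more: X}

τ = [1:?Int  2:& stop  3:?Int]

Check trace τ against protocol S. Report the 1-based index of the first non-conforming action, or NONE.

[1] ?Int  ✓  state: &{stop: μX.…, more: μX.…}
[2] & stop  ✓  state: μX.…
[3] ?Int  ✓  state: &{stop: μX.…, more: μX.…}
trace exhausted — no violation

NONE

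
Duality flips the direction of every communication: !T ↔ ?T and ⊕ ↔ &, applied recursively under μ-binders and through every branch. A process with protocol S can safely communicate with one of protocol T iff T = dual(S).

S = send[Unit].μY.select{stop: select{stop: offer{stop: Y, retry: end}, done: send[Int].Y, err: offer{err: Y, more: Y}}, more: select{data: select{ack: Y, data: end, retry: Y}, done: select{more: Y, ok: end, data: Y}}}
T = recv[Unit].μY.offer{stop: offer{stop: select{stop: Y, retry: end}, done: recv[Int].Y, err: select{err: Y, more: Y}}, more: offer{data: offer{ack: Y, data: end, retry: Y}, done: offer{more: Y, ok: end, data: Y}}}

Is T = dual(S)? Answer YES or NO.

YES

send[Unit] ‖ recv[Unit]  ok
  μY ‖ μY  ok (binder kept)
    select{stop,more} ‖ offer{stop,more}  ok labels match
      case stop:
        select{stop,done,err} ‖ offer{stop,done,err}  ok labels match
          case stop:
            offer{stop,retry} ‖ select{stop,retry}  ok labels match
              case stop:
                Y ‖ Y  ok
              case retry:
                end ‖ end  ok
          case done:
            send[Int] ‖ recv[Int]  ok
              Y ‖ Y  ok
          case err:
            offer{err,more} ‖ select{err,more}  ok labels match
              case err:
                Y ‖ Y  ok
              case more:
                Y ‖ Y  ok
      case more:
        select{data,done} ‖ offer{data,done}  ok labels match
          case data:
            select{ack,data,retry} ‖ offer{ack,data,retry}  ok labels match
              case ack:
                Y ‖ Y  ok
              case data:
                end ‖ end  ok
              case retry:
                Y ‖ Y  ok
          case done:
            select{more,ok,data} ‖ offer{more,ok,data}  ok labels match
              case more:
                Y ‖ Y  ok
              case ok:
                end ‖ end  ok
              case data:
                Y ‖ Y  ok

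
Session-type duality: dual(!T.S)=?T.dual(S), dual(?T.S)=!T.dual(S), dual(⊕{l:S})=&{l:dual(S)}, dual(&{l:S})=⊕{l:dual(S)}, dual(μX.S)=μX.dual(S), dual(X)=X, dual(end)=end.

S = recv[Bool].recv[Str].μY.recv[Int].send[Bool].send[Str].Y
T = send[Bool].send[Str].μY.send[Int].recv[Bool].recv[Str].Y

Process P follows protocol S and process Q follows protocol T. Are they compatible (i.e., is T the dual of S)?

YES

recv[Bool] vs send[Bool]  match
  recv[Str] vs send[Str]  match
    μY vs μY  match (μ self-dual)
      recv[Int] vs send[Int]  match
        send[Bool] vs recv[Bool]  match
          send[Str] vs recv[Str]  match
            Y vs Y  match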